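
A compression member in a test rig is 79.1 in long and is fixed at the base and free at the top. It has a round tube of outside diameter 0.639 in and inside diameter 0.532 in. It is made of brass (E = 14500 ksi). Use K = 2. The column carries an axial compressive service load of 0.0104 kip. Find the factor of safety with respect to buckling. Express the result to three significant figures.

n ≈ 2.34

d_o = 0.639 in, d_i = 0.532 in
I = π(d_o⁴ − d_i⁴)/64 = π(0.639⁴ − 0.5320⁴)/64 = 4.252×10^-3 in⁴
Effective length L_e = K·L = 2 × 79.1 = 158.2 in
P_cr = π²EI / L_e² = π² × 14500×10³ × 4.252×10^-3 / 158.2² = 24.31 lb
Factor of safety n = P_cr / P = 0.024314 / 0.0104 = 2.34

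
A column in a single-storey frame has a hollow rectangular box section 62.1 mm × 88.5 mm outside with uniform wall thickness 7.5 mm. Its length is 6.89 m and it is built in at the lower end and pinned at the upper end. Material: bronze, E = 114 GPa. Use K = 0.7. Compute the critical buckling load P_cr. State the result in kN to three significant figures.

P_cr ≈ 54.5 kN

Inner dimensions: h_i = 88.5 − 2×7.5 = 73.50 mm, b_i = 62.1 − 2×7.5 = 47.10 mm
Weak-axis I_min = (h_o·b_o³ − h_i·b_i³)/12 with b_o = 62.1, b_i = 47.10 mm (shorter outer/inner sides).
I_min = (88.5×62.1³ − 73.50×47.10³)/12 = 1.126×10^6 mm⁴
I = 1.126×10^6 mm⁴ = 1.126×10^-6 m⁴
Effective length L_e = K·L = 0.7 × 6.89 = 4.823 m
P_cr = π²EI / L_e² = π² × 114×10⁹ × 1.126×10^-6 / 4.823² = 5.447×10^4 N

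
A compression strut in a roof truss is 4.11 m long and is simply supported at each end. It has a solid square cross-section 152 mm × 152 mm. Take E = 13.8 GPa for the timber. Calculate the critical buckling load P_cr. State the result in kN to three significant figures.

P_cr ≈ 359 kN

I = a⁴/12 = 152⁴/12 = 4.448×10^7 mm⁴
I = 4.448×10^7 mm⁴ = 4.448×10^-5 m⁴
Effective length L_e = K·L = 1 × 4.11 = 4.110 m
P_cr = π²EI / L_e² = π² × 13.8×10⁹ × 4.448×10^-5 / 4.110² = 3.587×10^5 N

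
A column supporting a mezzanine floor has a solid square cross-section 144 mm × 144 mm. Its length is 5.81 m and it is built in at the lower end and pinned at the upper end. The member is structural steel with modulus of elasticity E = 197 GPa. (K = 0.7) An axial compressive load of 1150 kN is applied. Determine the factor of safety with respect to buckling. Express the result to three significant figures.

n ≈ 3.66

I = a⁴/12 = 144⁴/12 = 3.583×10^7 mm⁴
I = 3.583×10^7 mm⁴ = 3.583×10^-5 m⁴
Effective length L_e = K·L = 0.7 × 5.81 = 4.067 m
P_cr = π²EI / L_e² = π² × 197×10⁹ × 3.583×10^-5 / 4.067² = 4.212×10^6 N
Factor of safety n = P_cr / P = 4212.0 / 1150 = 3.66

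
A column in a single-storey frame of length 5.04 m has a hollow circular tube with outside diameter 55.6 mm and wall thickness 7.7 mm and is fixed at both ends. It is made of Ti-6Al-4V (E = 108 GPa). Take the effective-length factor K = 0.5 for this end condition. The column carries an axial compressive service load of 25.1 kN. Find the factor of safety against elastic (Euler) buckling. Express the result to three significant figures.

n ≈ 2.28

Inner diameter d_i = 55.6 − 2×7.7 = 40.20 mm
I = π(d_o⁴ − d_i⁴)/64 = π(55.6⁴ − 40.20⁴)/64 = 3.409×10^5 mm⁴
I = 3.409×10^5 mm⁴ = 3.409×10^-7 m⁴
Effective length L_e = K·L = 0.5 × 5.04 = 2.520 m
P_cr = π²EI / L_e² = π² × 108×10⁹ × 3.409×10^-7 / 2.520² = 5.722×10^4 N
Factor of safety n = P_cr / P = 57.222 / 25.1 = 2.28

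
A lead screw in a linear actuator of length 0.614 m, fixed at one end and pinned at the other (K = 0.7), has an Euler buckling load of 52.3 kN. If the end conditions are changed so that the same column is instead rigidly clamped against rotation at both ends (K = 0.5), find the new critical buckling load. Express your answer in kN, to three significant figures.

P_cr ∝ 1/K², so P_cr,new = P_cr,old × (K_old/K_new)² = 52.3 × (0.7/0.5)²
= 52.3 × 1.960 = 103 kN

P_cr ≈ 103 kN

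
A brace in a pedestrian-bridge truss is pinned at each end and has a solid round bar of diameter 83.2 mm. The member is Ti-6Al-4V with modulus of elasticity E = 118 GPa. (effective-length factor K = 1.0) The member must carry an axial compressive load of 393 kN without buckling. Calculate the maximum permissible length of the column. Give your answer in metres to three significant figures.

L_max ≈ 2.64 m

I = πd⁴/64 = π×83.2⁴/64 = 2.352×10^6 mm⁴
I = 2.352×10^-6 m⁴
At the buckling limit P_cr = P = 3.930×10^5 N
From P_cr = π²EI/(K·L)²:  L = (1/K)·√(π²EI/P_cr) = (1/1)·√(π²×1.18×10^11×2.352×10^-6/3.930×10^5)
L = 2.64 m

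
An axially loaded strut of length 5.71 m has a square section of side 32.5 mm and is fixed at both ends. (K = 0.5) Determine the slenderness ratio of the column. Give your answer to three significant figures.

λ ≈ 304

For a square r = a/√12 = 32.5/√12 = 9.382 mm
L_e = K·L = 0.5 × 5.71 m = 2.855 m = 2855.0 mm
λ = L_e / r_min = 2855.0 / 9.382 = 304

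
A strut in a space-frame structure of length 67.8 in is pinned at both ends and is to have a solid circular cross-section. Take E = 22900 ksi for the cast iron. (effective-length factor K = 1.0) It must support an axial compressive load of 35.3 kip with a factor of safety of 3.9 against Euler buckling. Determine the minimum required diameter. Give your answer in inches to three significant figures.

d ≈ 2.75 in

Required P_cr = n·P = 3.9 × 35.3 = 137.7 kip
L_e = K·L = 1 × 67.8 = 67.80 in
Required I = P_cr·L_e²/(π²E) = 1.377×10^5 × 67.80² / (π² × 2.29×10^7) = 2.800 in⁴
Solid circle: I = πd⁴/64  ⇒  d = (64I/π)^(1/4) = (64×2.800/π)^(1/4) = 2.75 in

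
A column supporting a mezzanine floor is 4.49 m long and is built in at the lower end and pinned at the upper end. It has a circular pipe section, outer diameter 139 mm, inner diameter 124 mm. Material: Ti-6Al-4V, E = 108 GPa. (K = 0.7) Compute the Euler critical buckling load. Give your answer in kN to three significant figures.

d_o = 139 mm, d_i = 124 mm
I = π(d_o⁴ − d_i⁴)/64 = π(139⁴ − 124.0⁴)/64 = 6.719×10^6 mm⁴
I = 6.719×10^6 mm⁴ = 6.719×10^-6 m⁴
Effective length L_e = K·L = 0.7 × 4.49 = 3.143 m
P_cr = π²EI / L_e² = π² × 108×10⁹ × 6.719×10^-6 / 3.143² = 7.250×10^5 N

P_cr ≈ 725 kN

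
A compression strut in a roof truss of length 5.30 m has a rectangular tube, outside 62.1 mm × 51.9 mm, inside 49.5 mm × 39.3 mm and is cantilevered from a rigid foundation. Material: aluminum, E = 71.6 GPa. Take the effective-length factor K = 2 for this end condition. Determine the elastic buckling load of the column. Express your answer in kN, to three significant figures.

P_cr ≈ 2.98 kN

Weak-axis I_min = (h_o·b_o³ − h_i·b_i³)/12 with b_o = 51.9, b_i = 39.30 mm (shorter outer/inner sides).
I_min = (62.1×51.9³ − 49.50×39.30³)/12 = 4.731×10^5 mm⁴
I = 4.731×10^5 mm⁴ = 4.731×10^-7 m⁴
Effective length L_e = K·L = 2 × 5.30 = 10.60 m
P_cr = π²EI / L_e² = π² × 71.6×10⁹ × 4.731×10^-7 / 10.60² = 2.975×10^3 N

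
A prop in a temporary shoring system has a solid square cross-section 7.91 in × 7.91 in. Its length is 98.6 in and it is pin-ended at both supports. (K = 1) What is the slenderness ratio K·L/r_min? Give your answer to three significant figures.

λ ≈ 43.2

For a square r = a/√12 = 7.91/√12 = 2.283 in
L_e = K·L = 1 × 98.6 = 98.60 in
λ = L_e / r_min = 98.600 / 2.283 = 43.2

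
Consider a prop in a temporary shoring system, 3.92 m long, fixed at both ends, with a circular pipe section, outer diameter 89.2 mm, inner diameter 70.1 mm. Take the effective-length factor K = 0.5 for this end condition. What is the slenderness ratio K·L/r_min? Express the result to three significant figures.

d_o = 89.2 mm, d_i = 70.1 mm
I = π(d_o⁴ − d_i⁴)/64 = π(89.2⁴ − 70.10⁴)/64 = 1.922×10^6 mm⁴
A = 2.390×10^3 mm²;  r_min = √(I/A) = √(1.922×10^6/2.390×10^3) = 28.36 mm
L_e = K·L = 0.5 × 3.92 m = 1.960 m = 1960.0 mm
λ = L_e / r_min = 1960.0 / 28.36 = 69.1

λ ≈ 69.1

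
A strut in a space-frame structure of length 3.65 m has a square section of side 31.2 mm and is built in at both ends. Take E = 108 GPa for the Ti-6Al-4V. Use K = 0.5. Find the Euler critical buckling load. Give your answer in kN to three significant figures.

P_cr ≈ 25.3 kN

I = a⁴/12 = 31.2⁴/12 = 7.897×10^4 mm⁴
I = 7.897×10^4 mm⁴ = 7.897×10^-8 m⁴
Effective length L_e = K·L = 0.5 × 3.65 = 1.825 m
P_cr = π²EI / L_e² = π² × 108×10⁹ × 7.897×10^-8 / 1.825² = 2.527×10^4 N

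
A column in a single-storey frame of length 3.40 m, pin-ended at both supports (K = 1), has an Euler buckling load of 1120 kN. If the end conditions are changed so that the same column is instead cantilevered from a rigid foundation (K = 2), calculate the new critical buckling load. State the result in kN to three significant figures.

P_cr ≈ 280 kN

P_cr ∝ 1/K², so P_cr,new = P_cr,old × (K_old/K_new)² = 1120 × (1/2)²
= 1120 × 0.2500 = 280 kN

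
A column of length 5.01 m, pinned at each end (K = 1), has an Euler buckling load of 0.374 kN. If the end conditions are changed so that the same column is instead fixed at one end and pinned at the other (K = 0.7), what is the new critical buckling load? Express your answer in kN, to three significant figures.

P_cr ≈ 0.763 kN

P_cr ∝ 1/K², so P_cr,new = P_cr,old × (K_old/K_new)² = 0.374 × (1/0.7)²
= 0.374 × 2.041 = 0.763 kN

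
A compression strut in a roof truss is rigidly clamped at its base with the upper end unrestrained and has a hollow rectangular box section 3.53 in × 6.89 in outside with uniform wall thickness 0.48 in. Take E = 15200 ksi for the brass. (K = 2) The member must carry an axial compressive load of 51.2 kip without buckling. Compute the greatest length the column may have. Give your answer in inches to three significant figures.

Inner dimensions: h_i = 6.89 − 2×0.48 = 5.930 in, b_i = 3.53 − 2×0.48 = 2.570 in
Weak-axis I_min = (h_o·b_o³ − h_i·b_i³)/12 with b_o = 3.53, b_i = 2.570 in (shorter outer/inner sides).
I_min = (6.89×3.53³ − 5.930×2.570³)/12 = 16.87 in⁴
At the buckling limit P_cr = P = 5.120×10^4 lb
From P_cr = π²EI/(K·L)²:  L = (1/K)·√(π²EI/P_cr) = (1/2)·√(π²×1.52×10^7×16.87/5.120×10^4)
L = 111 in

L_max ≈ 111 in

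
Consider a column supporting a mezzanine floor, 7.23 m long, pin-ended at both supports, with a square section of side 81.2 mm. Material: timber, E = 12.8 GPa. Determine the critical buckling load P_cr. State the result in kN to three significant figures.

I = a⁴/12 = 81.2⁴/12 = 3.623×10^6 mm⁴
I = 3.623×10^6 mm⁴ = 3.623×10^-6 m⁴
Effective length L_e = K·L = 1 × 7.23 = 7.230 m
P_cr = π²EI / L_e² = π² × 12.8×10⁹ × 3.623×10^-6 / 7.230² = 8.755×10^3 N

P_cr ≈ 8.76 kN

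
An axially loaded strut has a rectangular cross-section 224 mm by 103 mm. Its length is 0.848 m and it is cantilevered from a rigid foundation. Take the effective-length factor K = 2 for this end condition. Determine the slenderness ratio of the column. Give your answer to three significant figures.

Buckling occurs about the weak axis: I_min = h·b³/12 with b = 103 mm (the shorter side).
I_min = 224×103³/12 = 2.040×10^7 mm⁴
A = 2.307×10^4 mm²;  r_min = √(I/A) = √(2.040×10^7/2.307×10^4) = 29.73 mm
L_e = K·L = 2 × 0.848 m = 1.696 m = 1696.0 mm
λ = L_e / r_min = 1696.0 / 29.73 = 57.0

λ ≈ 57.0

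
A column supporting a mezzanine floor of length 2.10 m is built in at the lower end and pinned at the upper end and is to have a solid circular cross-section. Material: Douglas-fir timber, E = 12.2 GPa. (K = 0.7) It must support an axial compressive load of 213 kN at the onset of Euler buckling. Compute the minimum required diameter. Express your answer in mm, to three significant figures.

L_e = K·L = 0.7 × 2.10 = 1.470 m
Required I = P_cr·L_e²/(π²E) = 2.130×10^5 × 1.470² / (π² × 1.22×10^10) = 3.823×10^-6 m⁴
I_req = 3.823×10^6 mm⁴
Solid circle: I = πd⁴/64  ⇒  d = (64I/π)^(1/4) = (64×3.823×10^6/π)^(1/4) = 93.9 mm

d ≈ 93.9 mm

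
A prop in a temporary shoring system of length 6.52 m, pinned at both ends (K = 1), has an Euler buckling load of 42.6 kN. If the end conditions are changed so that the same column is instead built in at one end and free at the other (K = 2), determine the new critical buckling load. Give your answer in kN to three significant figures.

P_cr ∝ 1/K², so P_cr,new = P_cr,old × (K_old/K_new)² = 42.6 × (1/2)²
= 42.6 × 0.2500 = 10.6 kN

P_cr ≈ 10.6 kN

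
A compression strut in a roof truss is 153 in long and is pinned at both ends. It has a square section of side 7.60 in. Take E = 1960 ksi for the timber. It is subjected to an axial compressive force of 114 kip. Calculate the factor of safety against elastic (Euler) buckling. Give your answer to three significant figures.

n ≈ 2.02

I = a⁴/12 = 7.60⁴/12 = 278.0 in⁴
Effective length L_e = K·L = 1 × 153 = 153.0 in
P_cr = π²EI / L_e² = π² × 1960×10³ × 278.0 / 153.0² = 2.297×10^5 lb
Factor of safety n = P_cr / P = 229.75 / 114 = 2.02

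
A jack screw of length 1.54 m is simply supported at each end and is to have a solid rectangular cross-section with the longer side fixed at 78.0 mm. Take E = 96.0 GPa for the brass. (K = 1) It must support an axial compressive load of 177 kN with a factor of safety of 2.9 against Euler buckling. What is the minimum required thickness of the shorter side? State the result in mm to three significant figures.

b ≈ 58.3 mm

Required P_cr = n·P = 2.9 × 177 = 513.3 kN
L_e = K·L = 1 × 1.54 = 1.540 m
Required I = P_cr·L_e²/(π²E) = 5.133×10^5 × 1.540² / (π² × 9.60×10^10) = 1.285×10^-6 m⁴
I_req = 1.285×10^6 mm⁴
Rectangle, weak axis: I_min = h·b³/12 with h = 78.0 mm fixed  ⇒  b = (12I/h)^(1/3) = 58.3 mm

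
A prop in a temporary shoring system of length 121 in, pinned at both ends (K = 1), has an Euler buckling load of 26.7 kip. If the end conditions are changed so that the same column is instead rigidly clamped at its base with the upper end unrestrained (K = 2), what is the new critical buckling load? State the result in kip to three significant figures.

P_cr ≈ 6.68 kip

P_cr ∝ 1/K², so P_cr,new = P_cr,old × (K_old/K_new)² = 26.7 × (1/2)²
= 26.7 × 0.2500 = 6.68 kip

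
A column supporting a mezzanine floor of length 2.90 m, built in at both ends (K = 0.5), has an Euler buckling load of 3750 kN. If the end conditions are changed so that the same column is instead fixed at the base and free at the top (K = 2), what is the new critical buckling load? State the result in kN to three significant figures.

P_cr ≈ 234 kN

P_cr ∝ 1/K², so P_cr,new = P_cr,old × (K_old/K_new)² = 3750 × (0.5/2)²
= 3750 × 0.06250 = 234 kN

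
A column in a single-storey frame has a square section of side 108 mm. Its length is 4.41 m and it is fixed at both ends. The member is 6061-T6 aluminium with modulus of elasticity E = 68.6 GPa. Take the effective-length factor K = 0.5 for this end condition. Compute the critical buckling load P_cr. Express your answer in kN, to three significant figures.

P_cr ≈ 1580 kN

I = a⁴/12 = 108⁴/12 = 1.134×10^7 mm⁴
I = 1.134×10^7 mm⁴ = 1.134×10^-5 m⁴
Effective length L_e = K·L = 0.5 × 4.41 = 2.205 m
P_cr = π²EI / L_e² = π² × 68.6×10⁹ × 1.134×10^-5 / 2.205² = 1.579×10^6 N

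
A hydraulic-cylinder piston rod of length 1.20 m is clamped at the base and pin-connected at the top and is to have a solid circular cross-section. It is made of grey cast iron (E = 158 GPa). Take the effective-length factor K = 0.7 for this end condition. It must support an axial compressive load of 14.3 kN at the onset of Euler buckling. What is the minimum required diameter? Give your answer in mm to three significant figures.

d ≈ 19.1 mm

L_e = K·L = 0.7 × 1.20 = 0.8400 m
Required I = P_cr·L_e²/(π²E) = 1.430×10^4 × 0.8400² / (π² × 1.58×10^11) = 6.470×10^-9 m⁴
I_req = 6.470×10^3 mm⁴
Solid circle: I = πd⁴/64  ⇒  d = (64I/π)^(1/4) = (64×6.470×10^3/π)^(1/4) = 19.1 mm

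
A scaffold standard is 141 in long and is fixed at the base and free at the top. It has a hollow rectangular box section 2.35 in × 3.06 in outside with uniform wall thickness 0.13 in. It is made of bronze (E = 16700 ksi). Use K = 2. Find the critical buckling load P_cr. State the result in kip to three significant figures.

Inner dimensions: h_i = 3.06 − 2×0.13 = 2.800 in, b_i = 2.35 − 2×0.13 = 2.090 in
Weak-axis I_min = (h_o·b_o³ − h_i·b_i³)/12 with b_o = 2.35, b_i = 2.090 in (shorter outer/inner sides).
I_min = (3.06×2.35³ − 2.800×2.090³)/12 = 1.179 in⁴
Effective length L_e = K·L = 2 × 141 = 282.0 in
P_cr = π²EI / L_e² = π² × 16700×10³ × 1.179 / 282.0² = 2.444×10^3 lb

P_cr ≈ 2.44 kip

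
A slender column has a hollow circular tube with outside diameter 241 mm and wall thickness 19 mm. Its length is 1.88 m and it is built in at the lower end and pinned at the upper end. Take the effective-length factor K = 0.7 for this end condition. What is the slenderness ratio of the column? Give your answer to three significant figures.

λ ≈ 16.7

Inner diameter d_i = 241 − 2×19 = 203.0 mm
I = π(d_o⁴ − d_i⁴)/64 = π(241⁴ − 203.0⁴)/64 = 8.223×10^7 mm⁴
A = 1.325×10^4 mm²;  r_min = √(I/A) = √(8.223×10^7/1.325×10^4) = 78.78 mm
L_e = K·L = 0.7 × 1.88 m = 1.316 m = 1316.0 mm
λ = L_e / r_min = 1316.0 / 78.78 = 16.7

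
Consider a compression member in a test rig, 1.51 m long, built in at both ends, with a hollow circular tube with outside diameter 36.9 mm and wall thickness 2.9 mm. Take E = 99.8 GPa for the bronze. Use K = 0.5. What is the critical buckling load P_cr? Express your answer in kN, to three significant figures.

P_cr ≈ 77.9 kN

Inner diameter d_i = 36.9 − 2×2.9 = 31.10 mm
I = π(d_o⁴ − d_i⁴)/64 = π(36.9⁴ − 31.10⁴)/64 = 4.509×10^4 mm⁴
I = 4.509×10^4 mm⁴ = 4.509×10^-8 m⁴
Effective length L_e = K·L = 0.5 × 1.51 = 0.7550 m
P_cr = π²EI / L_e² = π² × 99.8×10⁹ × 4.509×10^-8 / 0.7550² = 7.791×10^4 N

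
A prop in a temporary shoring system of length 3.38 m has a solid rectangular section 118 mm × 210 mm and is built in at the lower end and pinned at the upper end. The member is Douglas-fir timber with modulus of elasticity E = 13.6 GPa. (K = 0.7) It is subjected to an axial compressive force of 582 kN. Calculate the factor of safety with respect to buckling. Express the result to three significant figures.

n ≈ 1.18

Buckling occurs about the weak axis: I_min = h·b³/12 with b = 118 mm (the shorter side).
I_min = 210×118³/12 = 2.875×10^7 mm⁴
I = 2.875×10^7 mm⁴ = 2.875×10^-5 m⁴
Effective length L_e = K·L = 0.7 × 3.38 = 2.366 m
P_cr = π²EI / L_e² = π² × 13.6×10⁹ × 2.875×10^-5 / 2.366² = 6.894×10^5 N
Factor of safety n = P_cr / P = 689.43 / 582 = 1.18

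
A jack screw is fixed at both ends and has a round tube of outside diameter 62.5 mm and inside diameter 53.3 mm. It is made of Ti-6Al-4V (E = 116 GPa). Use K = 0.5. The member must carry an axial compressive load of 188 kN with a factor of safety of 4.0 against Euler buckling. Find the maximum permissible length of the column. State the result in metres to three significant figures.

L_max ≈ 1.47 m

d_o = 62.5 mm, d_i = 53.3 mm
I = π(d_o⁴ − d_i⁴)/64 = π(62.5⁴ − 53.30⁴)/64 = 3.528×10^5 mm⁴
I = 3.528×10^-7 m⁴
Required critical load P_cr = n·P = 4.0 × 188 = 752.0 kN = 7.520×10^5 N
From P_cr = π²EI/(K·L)²:  L = (1/K)·√(π²EI/P_cr) = (1/0.5)·√(π²×1.16×10^11×3.528×10^-7/7.520×10^5)
L = 1.47 m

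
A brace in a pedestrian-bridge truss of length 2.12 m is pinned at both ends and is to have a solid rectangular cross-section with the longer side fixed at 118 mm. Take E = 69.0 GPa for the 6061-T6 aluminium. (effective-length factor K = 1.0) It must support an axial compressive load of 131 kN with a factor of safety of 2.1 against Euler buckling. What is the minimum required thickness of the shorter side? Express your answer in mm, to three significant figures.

Required P_cr = n·P = 2.1 × 131 = 275.1 kN
L_e = K·L = 1 × 2.12 = 2.120 m
Required I = P_cr·L_e²/(π²E) = 2.751×10^5 × 2.120² / (π² × 6.90×10^10) = 1.816×10^-6 m⁴
I_req = 1.816×10^6 mm⁴
Rectangle, weak axis: I_min = h·b³/12 with h = 118 mm fixed  ⇒  b = (12I/h)^(1/3) = 56.9 mm

b ≈ 56.9 mm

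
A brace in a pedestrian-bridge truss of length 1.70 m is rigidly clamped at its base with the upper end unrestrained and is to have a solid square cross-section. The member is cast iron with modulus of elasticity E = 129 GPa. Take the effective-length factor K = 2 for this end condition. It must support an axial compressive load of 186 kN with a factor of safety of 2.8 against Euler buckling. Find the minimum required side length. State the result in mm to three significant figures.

Required P_cr = n·P = 2.8 × 186 = 520.8 kN
L_e = K·L = 2 × 1.70 = 3.400 m
Required I = P_cr·L_e²/(π²E) = 5.208×10^5 × 3.400² / (π² × 1.29×10^11) = 4.729×10^-6 m⁴
I_req = 4.729×10^6 mm⁴
Solid square: I = a⁴/12  ⇒  a = (12I)^(1/4) = (12×4.729×10^6)^(1/4) = 86.8 mm

a ≈ 86.8 mm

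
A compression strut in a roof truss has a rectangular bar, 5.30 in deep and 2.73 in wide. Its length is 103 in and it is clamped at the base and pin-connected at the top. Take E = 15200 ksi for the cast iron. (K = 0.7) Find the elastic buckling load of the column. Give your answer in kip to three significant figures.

P_cr ≈ 259 kip

Buckling occurs about the weak axis: I_min = h·b³/12 with b = 2.73 in (the shorter side).
I_min = 5.30×2.73³/12 = 8.986 in⁴
Effective length L_e = K·L = 0.7 × 103 = 72.10 in
P_cr = π²EI / L_e² = π² × 15200×10³ × 8.986 / 72.10² = 2.593×10^5 lb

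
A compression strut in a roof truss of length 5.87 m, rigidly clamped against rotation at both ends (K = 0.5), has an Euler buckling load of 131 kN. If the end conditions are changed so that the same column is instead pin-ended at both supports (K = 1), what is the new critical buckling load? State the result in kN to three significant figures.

P_cr ≈ 32.8 kN

P_cr ∝ 1/K², so P_cr,new = P_cr,old × (K_old/K_new)² = 131 × (0.5/1)²
= 131 × 0.2500 = 32.8 kN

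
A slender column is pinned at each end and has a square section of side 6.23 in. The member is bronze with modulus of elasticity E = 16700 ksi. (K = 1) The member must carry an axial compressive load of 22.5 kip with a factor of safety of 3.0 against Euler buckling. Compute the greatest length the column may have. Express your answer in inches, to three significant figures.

L_max ≈ 554 in

I = a⁴/12 = 6.23⁴/12 = 125.5 in⁴
Required critical load P_cr = n·P = 3.0 × 22.5 = 67.50 kip = 6.750×10^4 lb
From P_cr = π²EI/(K·L)²:  L = (1/K)·√(π²EI/P_cr) = (1/1)·√(π²×1.67×10^7×125.5/6.750×10^4)
L = 554 in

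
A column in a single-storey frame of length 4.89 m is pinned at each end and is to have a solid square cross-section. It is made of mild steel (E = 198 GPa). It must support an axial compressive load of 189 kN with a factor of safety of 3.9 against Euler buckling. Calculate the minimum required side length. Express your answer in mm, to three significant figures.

Required P_cr = n·P = 3.9 × 189 = 737.1 kN
L_e = K·L = 1 × 4.89 = 4.890 m
Required I = P_cr·L_e²/(π²E) = 7.371×10^5 × 4.890² / (π² × 1.98×10^11) = 9.019×10^-6 m⁴
I_req = 9.019×10^6 mm⁴
Solid square: I = a⁴/12  ⇒  a = (12I)^(1/4) = (12×9.019×10^6)^(1/4) = 102 mm

a ≈ 102 mm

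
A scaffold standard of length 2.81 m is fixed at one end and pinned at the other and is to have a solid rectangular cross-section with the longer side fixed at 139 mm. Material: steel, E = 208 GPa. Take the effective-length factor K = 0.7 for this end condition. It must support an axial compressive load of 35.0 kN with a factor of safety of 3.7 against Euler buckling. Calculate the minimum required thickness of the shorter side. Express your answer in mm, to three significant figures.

Required P_cr = n·P = 3.7 × 35.0 = 129.5 kN
L_e = K·L = 0.7 × 2.81 = 1.967 m
Required I = P_cr·L_e²/(π²E) = 1.295×10^5 × 1.967² / (π² × 2.08×10^11) = 2.441×10^-7 m⁴
I_req = 2.441×10^5 mm⁴
Rectangle, weak axis: I_min = h·b³/12 with h = 139 mm fixed  ⇒  b = (12I/h)^(1/3) = 27.6 mm

b ≈ 27.6 mm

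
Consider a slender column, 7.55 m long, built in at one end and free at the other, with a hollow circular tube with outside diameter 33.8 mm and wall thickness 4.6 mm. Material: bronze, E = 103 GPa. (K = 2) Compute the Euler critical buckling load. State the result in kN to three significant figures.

P_cr ≈ 0.205 kN

Inner diameter d_i = 33.8 − 2×4.6 = 24.60 mm
I = π(d_o⁴ − d_i⁴)/64 = π(33.8⁴ − 24.60⁴)/64 = 4.609×10^4 mm⁴
I = 4.609×10^4 mm⁴ = 4.609×10^-8 m⁴
Effective length L_e = K·L = 2 × 7.55 = 15.10 m
P_cr = π²EI / L_e² = π² × 103×10⁹ × 4.609×10^-8 / 15.10² = 205.5 N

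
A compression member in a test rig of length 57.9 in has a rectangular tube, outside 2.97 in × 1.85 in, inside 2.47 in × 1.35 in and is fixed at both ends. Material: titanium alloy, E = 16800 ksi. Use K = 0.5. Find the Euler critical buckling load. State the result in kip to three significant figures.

P_cr ≈ 210 kip

Weak-axis I_min = (h_o·b_o³ − h_i·b_i³)/12 with b_o = 1.85, b_i = 1.350 in (shorter outer/inner sides).
I_min = (2.97×1.85³ − 2.470×1.350³)/12 = 1.061 in⁴
Effective length L_e = K·L = 0.5 × 57.9 = 28.95 in
P_cr = π²EI / L_e² = π² × 16800×10³ × 1.061 / 28.95² = 2.098×10^5 lb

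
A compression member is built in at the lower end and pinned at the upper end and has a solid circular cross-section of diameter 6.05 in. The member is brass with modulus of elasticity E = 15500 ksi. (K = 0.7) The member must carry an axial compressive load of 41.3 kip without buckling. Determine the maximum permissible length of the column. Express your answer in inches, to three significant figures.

I = πd⁴/64 = π×6.05⁴/64 = 65.76 in⁴
At the buckling limit P_cr = P = 4.130×10^4 lb
From P_cr = π²EI/(K·L)²:  L = (1/K)·√(π²EI/P_cr) = (1/0.7)·√(π²×1.55×10^7×65.76/4.130×10^4)
L = 705 in

L_max ≈ 705 in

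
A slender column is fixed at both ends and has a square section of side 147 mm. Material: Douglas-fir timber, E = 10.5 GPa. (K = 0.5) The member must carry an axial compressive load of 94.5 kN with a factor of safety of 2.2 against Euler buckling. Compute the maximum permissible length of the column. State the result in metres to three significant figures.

I = a⁴/12 = 147⁴/12 = 3.891×10^7 mm⁴
I = 3.891×10^-5 m⁴
Required critical load P_cr = n·P = 2.2 × 94.5 = 207.9 kN = 2.079×10^5 N
From P_cr = π²EI/(K·L)²:  L = (1/K)·√(π²EI/P_cr) = (1/0.5)·√(π²×1.05×10^10×3.891×10^-5/2.079×10^5)
L = 8.81 m

L_max ≈ 8.81 m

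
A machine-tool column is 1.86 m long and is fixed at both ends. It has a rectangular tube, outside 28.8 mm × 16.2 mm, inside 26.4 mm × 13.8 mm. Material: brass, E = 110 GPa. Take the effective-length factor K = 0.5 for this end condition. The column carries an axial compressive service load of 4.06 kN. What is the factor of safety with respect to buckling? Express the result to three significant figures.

Weak-axis I_min = (h_o·b_o³ − h_i·b_i³)/12 with b_o = 16.2, b_i = 13.80 mm (shorter outer/inner sides).
I_min = (28.8×16.2³ − 26.40×13.80³)/12 = 4.422×10^3 mm⁴
I = 4.422×10^3 mm⁴ = 4.422×10^-9 m⁴
Effective length L_e = K·L = 0.5 × 1.86 = 0.9300 m
P_cr = π²EI / L_e² = π² × 110×10⁹ × 4.422×10^-9 / 0.9300² = 5.551×10^3 N
Factor of safety n = P_cr / P = 5.5506 / 4.06 = 1.37

n ≈ 1.37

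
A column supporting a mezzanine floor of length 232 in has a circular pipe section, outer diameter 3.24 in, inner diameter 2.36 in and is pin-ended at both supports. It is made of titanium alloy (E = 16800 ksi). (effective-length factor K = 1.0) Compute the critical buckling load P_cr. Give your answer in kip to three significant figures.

P_cr ≈ 12.0 kip

d_o = 3.24 in, d_i = 2.36 in
I = π(d_o⁴ − d_i⁴)/64 = π(3.24⁴ − 2.360⁴)/64 = 3.887 in⁴
Effective length L_e = K·L = 1 × 232 = 232.0 in
P_cr = π²EI / L_e² = π² × 16800×10³ × 3.887 / 232.0² = 1.197×10^4 lb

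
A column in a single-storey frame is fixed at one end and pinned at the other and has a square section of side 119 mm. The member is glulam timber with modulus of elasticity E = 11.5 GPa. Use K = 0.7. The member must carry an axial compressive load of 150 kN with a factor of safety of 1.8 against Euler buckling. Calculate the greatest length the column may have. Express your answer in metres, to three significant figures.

I = a⁴/12 = 119⁴/12 = 1.671×10^7 mm⁴
I = 1.671×10^-5 m⁴
Required critical load P_cr = n·P = 1.8 × 150 = 270.0 kN = 2.700×10^5 N
From P_cr = π²EI/(K·L)²:  L = (1/K)·√(π²EI/P_cr) = (1/0.7)·√(π²×1.15×10^10×1.671×10^-5/2.700×10^5)
L = 3.79 m

L_max ≈ 3.79 m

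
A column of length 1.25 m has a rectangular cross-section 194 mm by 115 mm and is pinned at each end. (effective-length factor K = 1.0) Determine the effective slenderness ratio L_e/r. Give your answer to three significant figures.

For a rectangle r_min = b/√12 = 115/√12 = 33.20 mm
L_e = K·L = 1 × 1.25 m = 1.250 m = 1250.0 mm
λ = L_e / r_min = 1250.0 / 33.20 = 37.7

λ ≈ 37.7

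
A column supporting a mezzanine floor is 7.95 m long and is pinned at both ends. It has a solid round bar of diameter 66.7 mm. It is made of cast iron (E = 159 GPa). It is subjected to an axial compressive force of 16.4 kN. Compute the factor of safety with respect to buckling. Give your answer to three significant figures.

n ≈ 1.47

I = πd⁴/64 = π×66.7⁴/64 = 9.716×10^5 mm⁴
I = 9.716×10^5 mm⁴ = 9.716×10^-7 m⁴
Effective length L_e = K·L = 1 × 7.95 = 7.950 m
P_cr = π²EI / L_e² = π² × 159×10⁹ × 9.716×10^-7 / 7.950² = 2.412×10^4 N
Factor of safety n = P_cr / P = 24.123 / 16.4 = 1.47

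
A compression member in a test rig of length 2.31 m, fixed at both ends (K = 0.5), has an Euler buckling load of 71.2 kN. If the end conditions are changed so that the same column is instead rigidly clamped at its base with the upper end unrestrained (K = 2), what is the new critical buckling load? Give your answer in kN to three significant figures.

P_cr ∝ 1/K², so P_cr,new = P_cr,old × (K_old/K_new)² = 71.2 × (0.5/2)²
= 71.2 × 0.06250 = 4.45 kN

P_cr ≈ 4.45 kN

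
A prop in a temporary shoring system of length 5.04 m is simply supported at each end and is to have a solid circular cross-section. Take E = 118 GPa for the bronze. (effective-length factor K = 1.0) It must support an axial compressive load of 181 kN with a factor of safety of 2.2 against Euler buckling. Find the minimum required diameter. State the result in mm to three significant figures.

Required P_cr = n·P = 2.2 × 181 = 398.2 kN
L_e = K·L = 1 × 5.04 = 5.040 m
Required I = P_cr·L_e²/(π²E) = 3.982×10^5 × 5.040² / (π² × 1.18×10^11) = 8.685×10^-6 m⁴
I_req = 8.685×10^6 mm⁴
Solid circle: I = πd⁴/64  ⇒  d = (64I/π)^(1/4) = (64×8.685×10^6/π)^(1/4) = 115 mm

d ≈ 115 mm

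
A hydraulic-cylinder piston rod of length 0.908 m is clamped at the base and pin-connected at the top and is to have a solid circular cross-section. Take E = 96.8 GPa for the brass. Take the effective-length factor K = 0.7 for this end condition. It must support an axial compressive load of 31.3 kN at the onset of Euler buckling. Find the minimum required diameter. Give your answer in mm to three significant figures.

L_e = K·L = 0.7 × 0.908 = 0.6356 m
Required I = P_cr·L_e²/(π²E) = 3.130×10^4 × 0.6356² / (π² × 9.68×10^10) = 1.324×10^-8 m⁴
I_req = 1.324×10^4 mm⁴
Solid circle: I = πd⁴/64  ⇒  d = (64I/π)^(1/4) = (64×1.324×10^4/π)^(1/4) = 22.8 mm

d ≈ 22.8 mm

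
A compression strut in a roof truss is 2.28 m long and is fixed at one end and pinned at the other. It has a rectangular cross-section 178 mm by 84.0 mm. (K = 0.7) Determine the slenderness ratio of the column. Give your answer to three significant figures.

For a rectangle r_min = b/√12 = 84.0/√12 = 24.25 mm
L_e = K·L = 0.7 × 2.28 m = 1.596 m = 1596.0 mm
λ = L_e / r_min = 1596.0 / 24.25 = 65.8

λ ≈ 65.8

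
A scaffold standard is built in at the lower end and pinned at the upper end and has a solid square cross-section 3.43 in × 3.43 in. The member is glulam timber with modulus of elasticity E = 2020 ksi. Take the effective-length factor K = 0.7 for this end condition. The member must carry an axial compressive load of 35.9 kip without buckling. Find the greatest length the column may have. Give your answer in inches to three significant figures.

I = a⁴/12 = 3.43⁴/12 = 11.53 in⁴
At the buckling limit P_cr = P = 3.590×10^4 lb
From P_cr = π²EI/(K·L)²:  L = (1/K)·√(π²EI/P_cr) = (1/0.7)·√(π²×2.02×10^6×11.53/3.590×10^4)
L = 114 in

L_max ≈ 114 in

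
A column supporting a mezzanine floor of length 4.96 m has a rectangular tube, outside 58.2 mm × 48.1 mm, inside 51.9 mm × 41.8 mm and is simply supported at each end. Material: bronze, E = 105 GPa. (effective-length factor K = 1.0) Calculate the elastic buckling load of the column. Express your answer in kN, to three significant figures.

Weak-axis I_min = (h_o·b_o³ − h_i·b_i³)/12 with b_o = 48.1, b_i = 41.80 mm (shorter outer/inner sides).
I_min = (58.2×48.1³ − 51.90×41.80³)/12 = 2.239×10^5 mm⁴
I = 2.239×10^5 mm⁴ = 2.239×10^-7 m⁴
Effective length L_e = K·L = 1 × 4.96 = 4.960 m
P_cr = π²EI / L_e² = π² × 105×10⁹ × 2.239×10^-7 / 4.960² = 9.430×10^3 N

P_cr ≈ 9.43 kN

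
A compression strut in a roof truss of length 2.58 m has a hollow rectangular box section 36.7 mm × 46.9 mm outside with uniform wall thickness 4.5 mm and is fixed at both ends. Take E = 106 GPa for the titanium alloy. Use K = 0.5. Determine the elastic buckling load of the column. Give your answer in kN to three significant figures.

Inner dimensions: h_i = 46.9 − 2×4.5 = 37.90 mm, b_i = 36.7 − 2×4.5 = 27.70 mm
Weak-axis I_min = (h_o·b_o³ − h_i·b_i³)/12 with b_o = 36.7, b_i = 27.70 mm (shorter outer/inner sides).
I_min = (46.9×36.7³ − 37.90×27.70³)/12 = 1.261×10^5 mm⁴
I = 1.261×10^5 mm⁴ = 1.261×10^-7 m⁴
Effective length L_e = K·L = 0.5 × 2.58 = 1.290 m
P_cr = π²EI / L_e² = π² × 106×10⁹ × 1.261×10^-7 / 1.290² = 7.925×10^4 N

P_cr ≈ 79.3 kN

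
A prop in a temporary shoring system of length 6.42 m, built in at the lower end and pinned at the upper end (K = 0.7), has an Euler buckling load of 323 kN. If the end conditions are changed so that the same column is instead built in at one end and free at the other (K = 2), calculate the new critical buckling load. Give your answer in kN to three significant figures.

P_cr ∝ 1/K², so P_cr,new = P_cr,old × (K_old/K_new)² = 323 × (0.7/2)²
= 323 × 0.1225 = 39.6 kN

P_cr ≈ 39.6 kN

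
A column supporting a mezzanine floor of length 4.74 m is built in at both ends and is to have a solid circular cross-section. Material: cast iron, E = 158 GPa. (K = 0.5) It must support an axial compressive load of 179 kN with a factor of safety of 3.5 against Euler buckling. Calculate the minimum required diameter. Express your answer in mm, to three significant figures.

d ≈ 82.3 mm

Required P_cr = n·P = 3.5 × 179 = 626.5 kN
L_e = K·L = 0.5 × 4.74 = 2.370 m
Required I = P_cr·L_e²/(π²E) = 6.265×10^5 × 2.370² / (π² × 1.58×10^11) = 2.257×10^-6 m⁴
I_req = 2.257×10^6 mm⁴
Solid circle: I = πd⁴/64  ⇒  d = (64I/π)^(1/4) = (64×2.257×10^6/π)^(1/4) = 82.3 mm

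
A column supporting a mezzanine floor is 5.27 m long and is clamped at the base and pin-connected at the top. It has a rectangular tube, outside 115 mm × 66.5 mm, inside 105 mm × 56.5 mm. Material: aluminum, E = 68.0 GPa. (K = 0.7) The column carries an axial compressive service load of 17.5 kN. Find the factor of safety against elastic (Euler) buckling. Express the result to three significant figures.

Weak-axis I_min = (h_o·b_o³ − h_i·b_i³)/12 with b_o = 66.5, b_i = 56.50 mm (shorter outer/inner sides).
I_min = (115×66.5³ − 105.0×56.50³)/12 = 1.240×10^6 mm⁴
I = 1.240×10^6 mm⁴ = 1.240×10^-6 m⁴
Effective length L_e = K·L = 0.7 × 5.27 = 3.689 m
P_cr = π²EI / L_e² = π² × 68.0×10⁹ × 1.240×10^-6 / 3.689² = 6.116×10^4 N
Factor of safety n = P_cr / P = 61.157 / 17.5 = 3.49

n ≈ 3.49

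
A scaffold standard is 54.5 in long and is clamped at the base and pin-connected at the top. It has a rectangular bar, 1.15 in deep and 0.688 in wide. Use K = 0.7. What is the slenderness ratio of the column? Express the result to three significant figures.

λ ≈ 192

For a rectangle r_min = b/√12 = 0.688/√12 = 0.1986 in
L_e = K·L = 0.7 × 54.5 = 38.15 in
λ = L_e / r_min = 38.150 / 0.1986 = 192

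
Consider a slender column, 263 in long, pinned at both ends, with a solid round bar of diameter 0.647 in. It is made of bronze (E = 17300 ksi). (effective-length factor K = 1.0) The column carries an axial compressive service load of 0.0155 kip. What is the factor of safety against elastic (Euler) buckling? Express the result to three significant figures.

n ≈ 1.37

I = πd⁴/64 = π×0.647⁴/64 = 8.602×10^-3 in⁴
Effective length L_e = K·L = 1 × 263 = 263.0 in
P_cr = π²EI / L_e² = π² × 17300×10³ × 8.602×10^-3 / 263.0² = 21.23 lb
Factor of safety n = P_cr / P = 0.021233 / 0.0155 = 1.37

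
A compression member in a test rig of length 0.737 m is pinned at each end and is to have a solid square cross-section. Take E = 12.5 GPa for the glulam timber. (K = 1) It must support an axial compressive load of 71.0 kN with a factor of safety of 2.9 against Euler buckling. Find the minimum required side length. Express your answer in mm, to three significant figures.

Required P_cr = n·P = 2.9 × 71.0 = 205.9 kN
L_e = K·L = 1 × 0.737 = 0.7370 m
Required I = P_cr·L_e²/(π²E) = 2.059×10^5 × 0.7370² / (π² × 1.25×10^10) = 9.065×10^-7 m⁴
I_req = 9.065×10^5 mm⁴
Solid square: I = a⁴/12  ⇒  a = (12I)^(1/4) = (12×9.065×10^5)^(1/4) = 57.4 mm

a ≈ 57.4 mm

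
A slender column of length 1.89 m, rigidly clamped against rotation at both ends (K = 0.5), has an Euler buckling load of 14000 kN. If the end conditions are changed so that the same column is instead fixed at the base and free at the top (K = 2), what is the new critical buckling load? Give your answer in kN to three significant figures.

P_cr ∝ 1/K², so P_cr,new = P_cr,old × (K_old/K_new)² = 14000 × (0.5/2)²
= 14000 × 0.06250 = 875 kN

P_cr ≈ 875 kN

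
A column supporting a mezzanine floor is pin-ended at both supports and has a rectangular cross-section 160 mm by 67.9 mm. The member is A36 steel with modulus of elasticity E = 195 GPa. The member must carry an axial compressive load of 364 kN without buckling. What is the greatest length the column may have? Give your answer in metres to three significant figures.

L_max ≈ 4.70 m

Buckling occurs about the weak axis: I_min = h·b³/12 with b = 67.9 mm (the shorter side).
I_min = 160×67.9³/12 = 4.174×10^6 mm⁴
I = 4.174×10^-6 m⁴
At the buckling limit P_cr = P = 3.640×10^5 N
From P_cr = π²EI/(K·L)²:  L = (1/K)·√(π²EI/P_cr) = (1/1)·√(π²×1.95×10^11×4.174×10^-6/3.640×10^5)
L = 4.70 m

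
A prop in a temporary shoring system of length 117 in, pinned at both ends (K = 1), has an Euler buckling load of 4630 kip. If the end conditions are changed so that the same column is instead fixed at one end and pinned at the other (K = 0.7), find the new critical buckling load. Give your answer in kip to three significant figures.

P_cr ∝ 1/K², so P_cr,new = P_cr,old × (K_old/K_new)² = 4630 × (1/0.7)²
= 4630 × 2.041 = 9450 kip

P_cr ≈ 9450 kip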